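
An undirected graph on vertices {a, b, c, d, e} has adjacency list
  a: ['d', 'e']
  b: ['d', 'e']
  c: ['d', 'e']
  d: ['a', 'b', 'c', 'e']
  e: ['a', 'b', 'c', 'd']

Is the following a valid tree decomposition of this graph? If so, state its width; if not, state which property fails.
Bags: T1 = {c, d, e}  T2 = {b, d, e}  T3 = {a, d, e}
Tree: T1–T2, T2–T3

Yes; width 2.

Checking the three conditions: (i) the bags cover all of {a, b, c, d, e}; (ii) for each edge, some bag contains both endpoints; (iii) the bags containing any fixed vertex form a subtree. All hold, so the decomposition is valid with width 3 − 1 = 2.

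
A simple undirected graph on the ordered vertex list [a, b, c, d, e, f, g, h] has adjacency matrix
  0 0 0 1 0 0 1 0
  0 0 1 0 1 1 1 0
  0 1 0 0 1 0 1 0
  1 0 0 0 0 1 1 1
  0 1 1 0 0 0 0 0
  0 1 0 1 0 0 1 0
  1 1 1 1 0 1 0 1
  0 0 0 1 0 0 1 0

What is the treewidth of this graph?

2

A width-2 tree decomposition is:
Bags: B1 = {b, c, g}  B2 = {b, f, g}  B3 = {b, c, e}  B4 = {d, f, g}  B5 = {d, g, h}  B6 = {a, d, g}
Tree: B1–B2, B1–B3, B2–B4, B4–B5, B5–B6
Each bag holds 3 vertices, so the decomposition has width 2, which upper-bounds the treewidth. Conversely, {d, g, h} is a clique of size 3, and the vertices of any clique must share a bag in every tree decomposition; so some bag has ≥ 3 vertices and tw(G) ≥ 2. Hence tw(G) = 2 exactly.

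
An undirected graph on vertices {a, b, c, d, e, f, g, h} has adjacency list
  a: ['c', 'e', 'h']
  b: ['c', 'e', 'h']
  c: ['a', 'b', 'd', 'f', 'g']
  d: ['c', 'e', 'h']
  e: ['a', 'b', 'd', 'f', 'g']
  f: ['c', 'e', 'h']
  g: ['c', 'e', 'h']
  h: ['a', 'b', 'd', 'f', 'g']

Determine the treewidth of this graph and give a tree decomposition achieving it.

Each bag holds 4 vertices, so the decomposition has width 3, which upper-bounds the treewidth. For the lower bound: the 4 vertex sets {d,e}, {c,g}, {h}, {a} are disjoint, each induces a connected subgraph, and every pair is joined by at least one edge of G. Contracting each set to a single vertex therefore yields K_{4} as a minor, and since treewidth is minor-monotone, tw(G) ≥ tw(K_{4}) = 3. Therefore the treewidth is 3.

Treewidth 3.
One such decomposition:
Bags: B1 = {c, d, e, h}  B2 = {c, e, g, h}  B3 = {a, c, e, h}  B4 = {c, e, f, h}  B5 = {b, c, e, h}
Tree: B1–B2, B2–B3, B3–B4, B4–B5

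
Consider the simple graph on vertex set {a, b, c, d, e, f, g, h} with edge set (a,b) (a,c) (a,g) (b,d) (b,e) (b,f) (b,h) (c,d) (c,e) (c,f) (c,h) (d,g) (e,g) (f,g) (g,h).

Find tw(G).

3

A width-3 tree decomposition is:
Bags: B1 = {b, c, f, g}  B2 = {b, c, d, g}  B3 = {b, c, g, h}  B4 = {a, b, c, g}  B5 = {b, c, e, g}
Tree: B1–B2, B2–B3, B3–B4, B4–B5
Each bag holds 4 vertices, so the decomposition has width 3, which upper-bounds the treewidth. For the lower bound: the 4 vertex sets {b,f}, {c,d}, {g}, {h} are disjoint, each induces a connected subgraph, and every pair is joined by at least one edge of G. Contracting each set to a single vertex therefore yields K_{4} as a minor, and since treewidth is minor-monotone, tw(G) ≥ tw(K_{4}) = 3. Hence tw(G) = 3 exactly.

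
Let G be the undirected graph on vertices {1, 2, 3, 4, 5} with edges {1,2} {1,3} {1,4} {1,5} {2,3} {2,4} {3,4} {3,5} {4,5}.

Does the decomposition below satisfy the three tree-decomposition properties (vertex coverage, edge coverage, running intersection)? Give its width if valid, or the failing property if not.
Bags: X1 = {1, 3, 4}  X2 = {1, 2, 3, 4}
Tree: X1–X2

A tree decomposition must satisfy three properties: every vertex lies in some bag; for every edge, both endpoints lie together in some bag; and for every vertex, the bags containing it form a connected subtree. Here vertex 5 appears in no bag, so the decomposition is invalid.

No — vertex 5 appears in no bag.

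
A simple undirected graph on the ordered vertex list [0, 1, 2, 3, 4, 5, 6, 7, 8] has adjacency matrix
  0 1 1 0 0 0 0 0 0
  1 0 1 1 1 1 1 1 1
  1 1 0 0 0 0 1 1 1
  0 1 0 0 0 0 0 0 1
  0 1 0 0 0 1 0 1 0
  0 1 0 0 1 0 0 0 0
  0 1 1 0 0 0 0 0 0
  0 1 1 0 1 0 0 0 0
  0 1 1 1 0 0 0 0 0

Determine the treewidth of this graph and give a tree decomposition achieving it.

Each bag holds 3 vertices, so the decomposition has width 2, which upper-bounds the treewidth. On the other hand G contains the 3-clique {0, 1, 2}. A clique must lie in a single bag of any decomposition, so no decomposition can have width below 2. The upper and lower bounds meet at 2, so that is the treewidth.

Treewidth 2.
One optimal decomposition is:
Bags: B1 = {1, 2, 6}  B2 = {1, 2, 7}  B3 = {1, 4, 7}  B4 = {0, 1, 2}  B5 = {1, 4, 5}  B6 = {1, 2, 8}  B7 = {1, 3, 8}
Tree: B1–B2, B2–B3, B1–B4, B3–B5, B4–B6, B6–B7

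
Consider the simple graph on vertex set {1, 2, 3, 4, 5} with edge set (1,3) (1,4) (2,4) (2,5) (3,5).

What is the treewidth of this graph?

2

A width-2 tree decomposition is:
Bags: B1 = {1, 3, 5}  B2 = {1, 4, 5}  B3 = {2, 4, 5}
Tree: B1–B2, B2–B3
The largest bag has 3 vertices, giving width 2; this decomposition certifies tw(G) ≤ 2. For the lower bound, G contains the cycle 5–3–1–4–2–5, so G is not a forest; only forests have treewidth ≤ 1, hence tw(G) ≥ 2. The upper and lower bounds meet at 2, so that is the treewidth.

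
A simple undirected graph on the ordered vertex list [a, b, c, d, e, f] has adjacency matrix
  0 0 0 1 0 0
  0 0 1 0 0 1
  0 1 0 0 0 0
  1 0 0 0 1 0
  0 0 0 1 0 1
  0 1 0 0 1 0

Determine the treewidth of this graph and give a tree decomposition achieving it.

Each bag holds 2 vertices, so the decomposition has width 1, which upper-bounds the treewidth. G has an edge, so its treewidth is at least 1. Therefore the treewidth is 1.

Treewidth 1.
Bags: B1 = {a, d}  B2 = {d, e}  B3 = {e, f}  B4 = {b, f}  B5 = {b, c}
Tree: B1–B2, B2–B3, B3–B4, B4–B5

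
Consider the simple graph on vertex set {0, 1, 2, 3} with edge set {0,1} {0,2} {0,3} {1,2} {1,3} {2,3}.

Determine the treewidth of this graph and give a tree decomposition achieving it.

Treewidth 3.
One optimal decomposition is:
Bags: B1 = {0, 1, 2, 3}
Tree: (single bag)

With just one bag of size 4, the width is 4 − 1 = 3, so tw(G) ≤ 3. On the other hand G contains the 4-clique {0, 1, 2, 3}. A clique must lie in a single bag of any decomposition, so no decomposition can have width below 3. Hence tw(G) = 3 exactly.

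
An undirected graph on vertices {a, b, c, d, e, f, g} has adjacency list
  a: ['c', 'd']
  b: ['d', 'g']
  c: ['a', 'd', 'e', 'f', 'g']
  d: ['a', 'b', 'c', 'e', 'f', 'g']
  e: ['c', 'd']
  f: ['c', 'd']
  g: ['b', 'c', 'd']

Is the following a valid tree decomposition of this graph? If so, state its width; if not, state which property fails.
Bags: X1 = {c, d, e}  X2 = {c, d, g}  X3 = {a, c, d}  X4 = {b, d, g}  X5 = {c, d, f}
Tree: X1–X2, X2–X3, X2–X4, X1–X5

Yes; width 2.

Every vertex of G appears in some bag (union = {a, b, c, d, e, f, g}); every edge is covered by a bag; and for each vertex v the set of bags containing v is connected in the bag tree. The decomposition is therefore valid. The largest bag has 3 vertices, so the width is 2.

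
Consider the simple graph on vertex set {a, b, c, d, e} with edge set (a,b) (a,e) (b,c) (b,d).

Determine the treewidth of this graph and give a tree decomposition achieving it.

Treewidth 1.
One optimal decomposition is:
Bags: B1 = {b, c}  B2 = {b, d}  B3 = {a, b}  B4 = {a, e}
Tree: B1–B2, B1–B3, B3–B4

The largest bag has 2 vertices, giving width 1; this decomposition certifies tw(G) ≤ 1. G has an edge, so its treewidth is at least 1. The upper and lower bounds meet at 1, so that is the treewidth.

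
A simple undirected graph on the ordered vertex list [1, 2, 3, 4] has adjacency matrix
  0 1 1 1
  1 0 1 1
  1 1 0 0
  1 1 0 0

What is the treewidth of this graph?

2

A width-2 tree decomposition is:
Bags: B1 = {1, 2, 4}  B2 = {1, 2, 3}
Tree: B1–B2
Each bag holds 3 vertices, so the decomposition has width 2, which upper-bounds the treewidth. For the lower bound, the 3 vertices {1, 2, 3} are pairwise adjacent, and any tree decomposition puts a clique entirely inside one bag — forcing width ≥ 2. Therefore the treewidth is 2.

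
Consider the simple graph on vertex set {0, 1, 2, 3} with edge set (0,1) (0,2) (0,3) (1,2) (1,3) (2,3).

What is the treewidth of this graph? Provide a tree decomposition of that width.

Treewidth 3.
One such decomposition:
Bags: B1 = {0, 1, 2, 3}
Tree: (single bag)

A single bag containing all 4 vertices is trivially a valid decomposition of width 3. For the lower bound, the 4 vertices {0, 1, 2, 3} are pairwise adjacent, and any tree decomposition puts a clique entirely inside one bag — forcing width ≥ 3. The upper and lower bounds meet at 3, so that is the treewidth.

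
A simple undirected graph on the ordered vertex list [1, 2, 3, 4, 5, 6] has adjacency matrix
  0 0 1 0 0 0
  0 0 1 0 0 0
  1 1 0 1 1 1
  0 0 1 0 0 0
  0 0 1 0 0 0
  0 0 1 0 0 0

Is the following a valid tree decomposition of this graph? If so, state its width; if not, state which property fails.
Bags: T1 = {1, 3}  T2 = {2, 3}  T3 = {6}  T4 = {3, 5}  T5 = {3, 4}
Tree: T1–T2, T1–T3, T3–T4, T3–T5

No — edge (3,6) lies in no bag.

A tree decomposition must satisfy three properties: every vertex lies in some bag; for every edge, both endpoints lie together in some bag; and for every vertex, the bags containing it form a connected subtree. Here edge (3,6) lies in no bag, so the decomposition is invalid.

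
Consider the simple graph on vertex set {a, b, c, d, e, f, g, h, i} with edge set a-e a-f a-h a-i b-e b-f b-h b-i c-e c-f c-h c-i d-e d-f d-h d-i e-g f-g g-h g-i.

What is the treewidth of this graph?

4

A width-4 tree decomposition is:
Bags: B1 = {e, f, g, h, i}  B2 = {b, e, f, h, i}  B3 = {c, e, f, h, i}  B4 = {a, e, f, h, i}  B5 = {d, e, f, h, i}
Tree: B1–B2, B2–B3, B3–B4, B4–B5
Every bag has size at most 5, so the width is 5 − 1 = 4 and tw(G) ≤ 4. For the lower bound: the 5 vertex sets {g,h}, {b,f}, {c,e}, {i}, {a} are disjoint, each induces a connected subgraph, and every pair is joined by at least one edge of G. Contracting each set to a single vertex therefore yields K_{5} as a minor, and since treewidth is minor-monotone, tw(G) ≥ tw(K_{5}) = 4. The upper and lower bounds meet at 4, so that is the treewidth.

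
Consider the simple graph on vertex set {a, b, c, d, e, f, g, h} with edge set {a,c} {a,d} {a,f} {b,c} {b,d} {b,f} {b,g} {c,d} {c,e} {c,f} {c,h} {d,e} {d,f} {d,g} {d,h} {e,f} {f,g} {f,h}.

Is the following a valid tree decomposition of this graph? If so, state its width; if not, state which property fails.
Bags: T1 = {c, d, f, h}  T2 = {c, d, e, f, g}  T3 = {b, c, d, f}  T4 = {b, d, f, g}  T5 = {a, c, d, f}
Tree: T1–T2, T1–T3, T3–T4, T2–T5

No — bags containing vertex g are not connected in the tree.

A tree decomposition must satisfy three properties: every vertex lies in some bag; for every edge, both endpoints lie together in some bag; and for every vertex, the bags containing it form a connected subtree. Here bags containing vertex g are not connected in the tree, so the decomposition is invalid.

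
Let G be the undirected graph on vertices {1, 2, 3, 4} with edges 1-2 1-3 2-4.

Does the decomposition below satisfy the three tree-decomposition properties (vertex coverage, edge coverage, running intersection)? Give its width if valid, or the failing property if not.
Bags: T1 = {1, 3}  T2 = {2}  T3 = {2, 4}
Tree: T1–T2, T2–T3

A tree decomposition must satisfy three properties: every vertex lies in some bag; for every edge, both endpoints lie together in some bag; and for every vertex, the bags containing it form a connected subtree. Here edge (1,2) lies in no bag, so the decomposition is invalid.

No — edge (1,2) lies in no bag.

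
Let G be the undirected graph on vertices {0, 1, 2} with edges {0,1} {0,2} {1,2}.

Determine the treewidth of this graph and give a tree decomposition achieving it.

Treewidth 2.
One optimal decomposition is:
Bags: B1 = {0, 1, 2}
Tree: (single bag)

A single bag containing all 3 vertices is trivially a valid decomposition of width 2. On the other hand G contains the 3-clique {0, 1, 2}. A clique must lie in a single bag of any decomposition, so no decomposition can have width below 2. Hence tw(G) = 2 exactly.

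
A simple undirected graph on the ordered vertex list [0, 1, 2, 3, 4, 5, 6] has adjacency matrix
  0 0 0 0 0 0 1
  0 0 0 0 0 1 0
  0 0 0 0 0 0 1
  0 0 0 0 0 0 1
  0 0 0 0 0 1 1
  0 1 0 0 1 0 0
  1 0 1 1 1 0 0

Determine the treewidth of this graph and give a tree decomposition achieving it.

The largest bag has 2 vertices, giving width 1; this decomposition certifies tw(G) ≤ 1. Since G has at least one edge (e.g. 1–5), it is not an edgeless graph, so tw(G) ≥ 1. Hence tw(G) = 1 exactly.

Treewidth 1.
One such decomposition:
Bags: B1 = {1, 5}  B2 = {4, 5}  B3 = {4, 6}  B4 = {0, 6}  B5 = {3, 6}  B6 = {2, 6}
Tree: B1–B2, B2–B3, B3–B4, B3–B5, B4–B6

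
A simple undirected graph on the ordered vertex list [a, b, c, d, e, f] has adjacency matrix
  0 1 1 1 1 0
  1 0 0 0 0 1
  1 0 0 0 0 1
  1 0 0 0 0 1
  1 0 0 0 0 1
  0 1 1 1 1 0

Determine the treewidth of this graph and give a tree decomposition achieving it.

Treewidth 2.
Bags: B1 = {a, d, f}  B2 = {a, c, f}  B3 = {a, e, f}  B4 = {a, b, f}
Tree: B1–B2, B2–B3, B3–B4

Each bag holds 3 vertices, so the decomposition has width 2, which upper-bounds the treewidth. Since d–f–c–a–d is a cycle in G, G is not acyclic. Forests are exactly the graphs of treewidth ≤ 1, so tw(G) ≥ 2. Combining the bounds, tw(G) = 2.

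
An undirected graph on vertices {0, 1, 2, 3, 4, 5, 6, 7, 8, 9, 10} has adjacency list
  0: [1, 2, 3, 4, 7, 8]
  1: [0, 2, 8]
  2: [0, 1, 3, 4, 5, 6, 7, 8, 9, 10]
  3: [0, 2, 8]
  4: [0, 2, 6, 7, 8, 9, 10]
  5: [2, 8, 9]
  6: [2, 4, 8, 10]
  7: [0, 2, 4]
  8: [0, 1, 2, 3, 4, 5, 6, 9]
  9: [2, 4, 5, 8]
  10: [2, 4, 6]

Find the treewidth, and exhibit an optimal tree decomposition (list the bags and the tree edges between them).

Treewidth 3.
Bags: B1 = {2, 4, 6, 8}  B2 = {0, 2, 4, 8}  B3 = {2, 4, 8, 9}  B4 = {0, 2, 4, 7}  B5 = {2, 5, 8, 9}  B6 = {0, 1, 2, 8}  B7 = {2, 4, 6, 10}  B8 = {0, 2, 3, 8}
Tree: B1–B2, B1–B3, B2–B4, B3–B5, B2–B6, B1–B7, B6–B8

Each bag holds 4 vertices, so the decomposition has width 3, which upper-bounds the treewidth. On the other hand G contains the 4-clique {0, 1, 2, 8}. A clique must lie in a single bag of any decomposition, so no decomposition can have width below 3. Hence tw(G) = 3 exactly.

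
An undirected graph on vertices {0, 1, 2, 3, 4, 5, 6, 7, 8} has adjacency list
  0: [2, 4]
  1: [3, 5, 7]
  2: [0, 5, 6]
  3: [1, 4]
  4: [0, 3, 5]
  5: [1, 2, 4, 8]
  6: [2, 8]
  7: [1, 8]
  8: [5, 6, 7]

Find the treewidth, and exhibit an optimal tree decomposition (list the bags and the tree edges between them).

Treewidth 3.
One such decomposition:
Bags: B1 = {0, 2, 4, 6}  B2 = {2, 4, 5, 6}  B3 = {4, 5, 6, 8}  B4 = {3, 4, 5, 8}  B5 = {1, 3, 5, 8}  B6 = {1, 3, 7, 8}
Tree: B1–B2, B2–B3, B3–B4, B4–B5, B5–B6

The largest bag has 4 vertices, giving width 3; this decomposition certifies tw(G) ≤ 3. For the lower bound: the 4 vertex sets {0,2,6}, {4}, {5}, {1,3,7,8} are disjoint, each induces a connected subgraph, and every pair is joined by at least one edge of G. Contracting each set to a single vertex therefore yields K_{4} as a minor, and since treewidth is minor-monotone, tw(G) ≥ tw(K_{4}) = 3. The upper and lower bounds meet at 3, so that is the treewidth.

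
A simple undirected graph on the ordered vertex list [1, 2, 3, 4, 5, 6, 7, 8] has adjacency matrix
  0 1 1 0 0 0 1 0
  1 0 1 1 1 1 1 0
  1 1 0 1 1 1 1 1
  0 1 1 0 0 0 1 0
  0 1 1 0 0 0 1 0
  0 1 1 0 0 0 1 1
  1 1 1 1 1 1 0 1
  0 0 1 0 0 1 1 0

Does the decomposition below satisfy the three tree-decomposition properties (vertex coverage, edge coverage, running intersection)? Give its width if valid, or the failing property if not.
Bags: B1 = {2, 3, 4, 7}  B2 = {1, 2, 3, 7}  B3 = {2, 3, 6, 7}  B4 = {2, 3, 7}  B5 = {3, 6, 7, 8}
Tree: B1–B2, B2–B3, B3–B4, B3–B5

No — vertex 5 appears in no bag.

A tree decomposition must satisfy three properties: every vertex lies in some bag; for every edge, both endpoints lie together in some bag; and for every vertex, the bags containing it form a connected subtree. Here vertex 5 appears in no bag, so the decomposition is invalid.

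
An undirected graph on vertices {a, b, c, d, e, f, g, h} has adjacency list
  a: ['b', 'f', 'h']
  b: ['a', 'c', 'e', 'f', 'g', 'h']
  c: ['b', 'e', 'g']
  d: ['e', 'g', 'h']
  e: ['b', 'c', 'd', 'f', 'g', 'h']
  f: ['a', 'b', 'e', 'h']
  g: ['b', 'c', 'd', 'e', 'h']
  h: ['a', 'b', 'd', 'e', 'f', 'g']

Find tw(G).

A width-3 tree decomposition is:
Bags: B1 = {b, e, g, h}  B2 = {b, e, f, h}  B3 = {d, e, g, h}  B4 = {b, c, e, g}  B5 = {a, b, f, h}
Tree: B1–B2, B1–B3, B1–B4, B2–B5
Every bag has size at most 4, so the width is 4 − 1 = 3 and tw(G) ≤ 3. For the lower bound, the 4 vertices {d, e, g, h} are pairwise adjacent, and any tree decomposition puts a clique entirely inside one bag — forcing width ≥ 3. Combining the bounds, tw(G) = 3.

3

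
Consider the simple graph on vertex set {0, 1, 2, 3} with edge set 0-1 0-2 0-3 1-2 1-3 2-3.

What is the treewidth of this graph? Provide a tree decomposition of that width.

A single bag containing all 4 vertices is trivially a valid decomposition of width 3. Conversely, {0, 1, 2, 3} is a clique of size 4, and the vertices of any clique must share a bag in every tree decomposition; so some bag has ≥ 4 vertices and tw(G) ≥ 3. Therefore the treewidth is 3.

Treewidth 3.
One such decomposition:
Bags: B1 = {0, 1, 2, 3}
Tree: (single bag)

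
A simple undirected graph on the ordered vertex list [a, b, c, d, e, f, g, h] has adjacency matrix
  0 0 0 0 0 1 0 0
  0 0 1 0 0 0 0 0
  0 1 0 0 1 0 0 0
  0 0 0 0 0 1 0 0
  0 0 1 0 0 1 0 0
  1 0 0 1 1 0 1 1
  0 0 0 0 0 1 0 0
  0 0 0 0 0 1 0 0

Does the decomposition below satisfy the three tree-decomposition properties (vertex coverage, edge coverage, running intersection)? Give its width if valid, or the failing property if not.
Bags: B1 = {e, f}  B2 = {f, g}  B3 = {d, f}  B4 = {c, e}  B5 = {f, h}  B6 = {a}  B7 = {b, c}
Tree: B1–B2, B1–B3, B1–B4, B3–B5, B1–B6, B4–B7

A tree decomposition must satisfy three properties: every vertex lies in some bag; for every edge, both endpoints lie together in some bag; and for every vertex, the bags containing it form a connected subtree. Here edge (f,a) lies in no bag, so the decomposition is invalid.

No — edge (f,a) lies in no bag.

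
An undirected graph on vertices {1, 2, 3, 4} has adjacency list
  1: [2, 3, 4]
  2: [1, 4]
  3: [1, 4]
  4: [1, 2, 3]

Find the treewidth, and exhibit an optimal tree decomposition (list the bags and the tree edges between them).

Treewidth 2.
Bags: B1 = {1, 2, 4}  B2 = {1, 3, 4}
Tree: B1–B2

Every bag has size at most 3, so the width is 3 − 1 = 2 and tw(G) ≤ 2. Conversely, {1, 2, 4} is a clique of size 3, and the vertices of any clique must share a bag in every tree decomposition; so some bag has ≥ 3 vertices and tw(G) ≥ 2. Combining the bounds, tw(G) = 2.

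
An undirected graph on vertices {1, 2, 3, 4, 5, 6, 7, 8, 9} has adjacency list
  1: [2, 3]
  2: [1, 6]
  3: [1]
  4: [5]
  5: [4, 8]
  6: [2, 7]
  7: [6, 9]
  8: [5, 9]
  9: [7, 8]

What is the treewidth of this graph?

A width-1 tree decomposition is:
Bags: B1 = {4, 5}  B2 = {5, 8}  B3 = {8, 9}  B4 = {7, 9}  B5 = {6, 7}  B6 = {2, 6}  B7 = {1, 2}  B8 = {1, 3}
Tree: B1–B2, B2–B3, B3–B4, B4–B5, B5–B6, B6–B7, B7–B8
Every bag has size at most 2, so the width is 2 − 1 = 1 and tw(G) ≤ 1. Any graph with an edge has treewidth ≥ 1, and G has the edge 4–5. The upper and lower bounds meet at 1, so that is the treewidth.

1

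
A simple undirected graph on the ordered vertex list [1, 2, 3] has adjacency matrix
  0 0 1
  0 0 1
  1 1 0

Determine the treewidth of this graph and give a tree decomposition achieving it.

Treewidth 1.
Bags: B1 = {2, 3}  B2 = {1, 3}
Tree: B1–B2

Each bag holds 2 vertices, so the decomposition has width 1, which upper-bounds the treewidth. G has an edge, so its treewidth is at least 1. Combining the bounds, tw(G) = 1.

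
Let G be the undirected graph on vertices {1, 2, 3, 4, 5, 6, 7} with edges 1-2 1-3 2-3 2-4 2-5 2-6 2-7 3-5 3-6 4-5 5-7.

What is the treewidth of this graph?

2

A width-2 tree decomposition is:
Bags: B1 = {2, 3, 5}  B2 = {1, 2, 3}  B3 = {2, 3, 6}  B4 = {2, 5, 7}  B5 = {2, 4, 5}
Tree: B1–B2, B1–B3, B1–B4, B4–B5
Every bag has size at most 3, so the width is 3 − 1 = 2 and tw(G) ≤ 2. For the lower bound, the 3 vertices {1, 2, 3} are pairwise adjacent, and any tree decomposition puts a clique entirely inside one bag — forcing width ≥ 2. The upper and lower bounds meet at 2, so that is the treewidth.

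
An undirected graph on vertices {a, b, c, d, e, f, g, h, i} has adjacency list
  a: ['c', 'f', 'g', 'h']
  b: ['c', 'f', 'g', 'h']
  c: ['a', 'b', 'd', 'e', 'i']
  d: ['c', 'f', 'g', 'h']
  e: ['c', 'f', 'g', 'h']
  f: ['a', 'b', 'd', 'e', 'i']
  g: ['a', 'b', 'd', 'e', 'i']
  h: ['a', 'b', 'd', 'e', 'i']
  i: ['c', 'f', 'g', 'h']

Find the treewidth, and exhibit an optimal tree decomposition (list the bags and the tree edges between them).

Every bag has size at most 5, so the width is 5 − 1 = 4 and tw(G) ≤ 4. For the lower bound: the 5 vertex sets {h,i}, {d,f}, {b,c}, {g}, {e} are disjoint, each induces a connected subgraph, and every pair is joined by at least one edge of G. Contracting each set to a single vertex therefore yields K_{5} as a minor, and since treewidth is minor-monotone, tw(G) ≥ tw(K_{5}) = 4. Combining the bounds, tw(G) = 4.

Treewidth 4.
Bags: B1 = {c, f, g, h, i}  B2 = {c, d, f, g, h}  B3 = {b, c, f, g, h}  B4 = {c, e, f, g, h}  B5 = {a, c, f, g, h}
Tree: B1–B2, B2–B3, B3–B4, B4–B5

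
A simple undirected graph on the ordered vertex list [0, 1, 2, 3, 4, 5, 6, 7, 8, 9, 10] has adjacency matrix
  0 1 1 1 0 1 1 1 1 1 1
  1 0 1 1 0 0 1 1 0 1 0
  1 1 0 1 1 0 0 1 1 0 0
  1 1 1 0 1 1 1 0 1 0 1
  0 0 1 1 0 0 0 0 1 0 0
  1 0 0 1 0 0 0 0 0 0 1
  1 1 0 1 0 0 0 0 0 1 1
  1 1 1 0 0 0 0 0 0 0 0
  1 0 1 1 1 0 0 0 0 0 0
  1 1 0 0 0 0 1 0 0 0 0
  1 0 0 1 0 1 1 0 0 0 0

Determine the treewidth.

3

A width-3 tree decomposition is:
Bags: B1 = {0, 1, 3, 6}  B2 = {0, 1, 2, 3}  B3 = {0, 3, 6, 10}  B4 = {0, 2, 3, 8}  B5 = {0, 1, 2, 7}  B6 = {2, 3, 4, 8}  B7 = {0, 3, 5, 10}  B8 = {0, 1, 6, 9}
Tree: B1–B2, B1–B3, B2–B4, B2–B5, B4–B6, B3–B7, B1–B8
Each bag holds 4 vertices, so the decomposition has width 3, which upper-bounds the treewidth. Conversely, {0, 1, 6, 9} is a clique of size 4, and the vertices of any clique must share a bag in every tree decomposition; so some bag has ≥ 4 vertices and tw(G) ≥ 3. The upper and lower bounds meet at 3, so that is the treewidth.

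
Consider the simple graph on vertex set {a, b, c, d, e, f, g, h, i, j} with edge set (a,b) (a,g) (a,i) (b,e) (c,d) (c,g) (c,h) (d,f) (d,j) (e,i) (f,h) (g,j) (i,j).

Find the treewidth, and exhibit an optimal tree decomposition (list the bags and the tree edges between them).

Each bag holds 3 vertices, so the decomposition has width 2, which upper-bounds the treewidth. For the lower bound, G contains the cycle h–f–d–c–h, so G is not a forest; only forests have treewidth ≤ 1, hence tw(G) ≥ 2. Hence tw(G) = 2 exactly.

Treewidth 2.
One such decomposition:
Bags: B1 = {c, f, h}  B2 = {c, d, f}  B3 = {c, d, g}  B4 = {d, g, j}  B5 = {a, g, j}  B6 = {a, i, j}  B7 = {a, b, i}  B8 = {b, e, i}
Tree: B1–B2, B2–B3, B3–B4, B4–B5, B5–B6, B6–B7, B7–B8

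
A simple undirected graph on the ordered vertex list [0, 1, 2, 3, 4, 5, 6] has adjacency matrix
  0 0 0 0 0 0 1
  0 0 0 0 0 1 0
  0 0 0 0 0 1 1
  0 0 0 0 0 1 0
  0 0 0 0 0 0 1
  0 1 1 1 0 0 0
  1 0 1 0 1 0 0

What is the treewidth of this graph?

A width-1 tree decomposition is:
Bags: B1 = {2, 6}  B2 = {4, 6}  B3 = {0, 6}  B4 = {2, 5}  B5 = {1, 5}  B6 = {3, 5}
Tree: B1–B2, B2–B3, B1–B4, B4–B5, B4–B6
Every bag has size at most 2, so the width is 2 − 1 = 1 and tw(G) ≤ 1. G has an edge, so its treewidth is at least 1. Therefore the treewidth is 1.

1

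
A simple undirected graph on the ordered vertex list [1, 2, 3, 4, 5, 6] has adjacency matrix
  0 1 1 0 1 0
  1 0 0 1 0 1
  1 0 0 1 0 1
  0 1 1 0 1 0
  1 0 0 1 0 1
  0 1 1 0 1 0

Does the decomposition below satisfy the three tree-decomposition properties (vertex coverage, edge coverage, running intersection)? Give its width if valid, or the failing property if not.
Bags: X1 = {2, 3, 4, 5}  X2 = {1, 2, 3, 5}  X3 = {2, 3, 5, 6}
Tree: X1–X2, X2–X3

Vertex coverage: the bags together contain {1, 2, 3, 4, 5, 6}, the full vertex set. Edge coverage: each edge of G has both endpoints in at least one bag. Running intersection: for every vertex, the bags containing it form a connected subtree. All three properties hold, so this is a valid tree decomposition of width max|bag| − 1 = 3, and hence tw(G) ≤ 3.

Yes; width 3.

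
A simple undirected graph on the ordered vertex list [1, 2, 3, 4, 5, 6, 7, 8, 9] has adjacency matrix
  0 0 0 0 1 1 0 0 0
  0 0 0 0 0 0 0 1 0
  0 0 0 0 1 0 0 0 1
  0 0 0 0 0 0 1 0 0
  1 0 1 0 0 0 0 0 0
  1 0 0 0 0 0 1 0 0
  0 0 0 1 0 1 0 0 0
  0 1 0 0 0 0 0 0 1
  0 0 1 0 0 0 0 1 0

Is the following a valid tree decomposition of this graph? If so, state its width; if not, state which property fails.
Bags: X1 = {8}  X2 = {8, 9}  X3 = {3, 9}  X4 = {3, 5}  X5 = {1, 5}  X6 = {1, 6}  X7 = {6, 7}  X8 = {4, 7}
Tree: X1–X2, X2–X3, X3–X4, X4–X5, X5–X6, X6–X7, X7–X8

A tree decomposition must satisfy three properties: every vertex lies in some bag; for every edge, both endpoints lie together in some bag; and for every vertex, the bags containing it form a connected subtree. Here vertex 2 appears in no bag, so the decomposition is invalid.

No — vertex 2 appears in no bag.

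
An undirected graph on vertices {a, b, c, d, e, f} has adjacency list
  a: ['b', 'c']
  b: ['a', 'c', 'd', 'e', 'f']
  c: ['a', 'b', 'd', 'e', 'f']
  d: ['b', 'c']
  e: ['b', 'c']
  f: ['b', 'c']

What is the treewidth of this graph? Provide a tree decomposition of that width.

Treewidth 2.
One such decomposition:
Bags: B1 = {b, c, f}  B2 = {b, c, e}  B3 = {b, c, d}  B4 = {a, b, c}
Tree: B1–B2, B2–B3, B1–B4

The largest bag has 3 vertices, giving width 2; this decomposition certifies tw(G) ≤ 2. Conversely, {b, c, d} is a clique of size 3, and the vertices of any clique must share a bag in every tree decomposition; so some bag has ≥ 3 vertices and tw(G) ≥ 2. Combining the bounds, tw(G) = 2.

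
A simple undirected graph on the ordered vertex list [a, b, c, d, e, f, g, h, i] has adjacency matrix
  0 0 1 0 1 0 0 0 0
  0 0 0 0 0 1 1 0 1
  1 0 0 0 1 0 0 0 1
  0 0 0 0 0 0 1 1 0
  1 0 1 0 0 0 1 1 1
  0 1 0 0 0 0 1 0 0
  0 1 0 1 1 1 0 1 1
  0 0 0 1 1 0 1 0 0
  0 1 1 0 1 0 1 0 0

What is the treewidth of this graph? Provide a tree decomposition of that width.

Each bag holds 3 vertices, so the decomposition has width 2, which upper-bounds the treewidth. On the other hand G contains the 3-clique {d, g, h}. A clique must lie in a single bag of any decomposition, so no decomposition can have width below 2. Combining the bounds, tw(G) = 2.

Treewidth 2.
One such decomposition:
Bags: B1 = {c, e, i}  B2 = {e, g, i}  B3 = {b, g, i}  B4 = {e, g, h}  B5 = {a, c, e}  B6 = {b, f, g}  B7 = {d, g, h}
Tree: B1–B2, B2–B3, B2–B4, B1–B5, B3–B6, B4–B7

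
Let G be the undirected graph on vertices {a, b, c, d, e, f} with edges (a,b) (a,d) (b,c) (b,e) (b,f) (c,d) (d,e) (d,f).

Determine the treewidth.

A width-2 tree decomposition is:
Bags: B1 = {a, b, d}  B2 = {b, c, d}  B3 = {b, d, e}  B4 = {b, d, f}
Tree: B1–B2, B2–B3, B3–B4
Every bag has size at most 3, so the width is 3 − 1 = 2 and tw(G) ≤ 2. Since b–a–d–c–b is a cycle in G, G is not acyclic. Forests are exactly the graphs of treewidth ≤ 1, so tw(G) ≥ 2. Combining the bounds, tw(G) = 2.

2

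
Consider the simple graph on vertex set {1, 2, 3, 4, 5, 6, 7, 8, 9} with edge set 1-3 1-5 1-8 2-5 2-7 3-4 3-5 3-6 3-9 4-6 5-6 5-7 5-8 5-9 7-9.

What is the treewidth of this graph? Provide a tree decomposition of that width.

The largest bag has 3 vertices, giving width 2; this decomposition certifies tw(G) ≤ 2. On the other hand G contains the 3-clique {3, 4, 6}. A clique must lie in a single bag of any decomposition, so no decomposition can have width below 2. Hence tw(G) = 2 exactly.

Treewidth 2.
Bags: B1 = {3, 5, 6}  B2 = {3, 5, 9}  B3 = {3, 4, 6}  B4 = {5, 7, 9}  B5 = {1, 3, 5}  B6 = {1, 5, 8}  B7 = {2, 5, 7}
Tree: B1–B2, B1–B3, B2–B4, B2–B5, B5–B6, B4–B7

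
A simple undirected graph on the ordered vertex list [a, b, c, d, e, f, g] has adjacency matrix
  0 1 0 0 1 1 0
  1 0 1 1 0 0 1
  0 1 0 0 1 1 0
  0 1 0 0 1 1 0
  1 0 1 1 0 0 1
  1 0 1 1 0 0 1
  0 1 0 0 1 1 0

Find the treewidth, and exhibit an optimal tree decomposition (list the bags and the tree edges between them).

The largest bag has 4 vertices, giving width 3; this decomposition certifies tw(G) ≤ 3. For the lower bound: the 4 vertex sets {b,c}, {a,e}, {f}, {g} are disjoint, each induces a connected subgraph, and every pair is joined by at least one edge of G. Contracting each set to a single vertex therefore yields K_{4} as a minor, and since treewidth is minor-monotone, tw(G) ≥ tw(K_{4}) = 3. Therefore the treewidth is 3.

Treewidth 3.
One such decomposition:
Bags: B1 = {b, c, e, f}  B2 = {a, b, e, f}  B3 = {b, e, f, g}  B4 = {b, d, e, f}
Tree: B1–B2, B2–B3, B3–B4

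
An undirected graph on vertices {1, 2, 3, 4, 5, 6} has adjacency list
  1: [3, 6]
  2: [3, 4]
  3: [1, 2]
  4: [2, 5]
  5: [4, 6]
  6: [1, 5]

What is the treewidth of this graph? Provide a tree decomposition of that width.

Each bag holds 3 vertices, so the decomposition has width 2, which upper-bounds the treewidth. Since 1–3–2–4–5–6–1 is a cycle in G, G is not acyclic. Forests are exactly the graphs of treewidth ≤ 1, so tw(G) ≥ 2. Therefore the treewidth is 2.

Treewidth 2.
One optimal decomposition is:
Bags: B1 = {1, 2, 3}  B2 = {1, 2, 4}  B3 = {1, 4, 5}  B4 = {1, 5, 6}
Tree: B1–B2, B2–B3, B3–B4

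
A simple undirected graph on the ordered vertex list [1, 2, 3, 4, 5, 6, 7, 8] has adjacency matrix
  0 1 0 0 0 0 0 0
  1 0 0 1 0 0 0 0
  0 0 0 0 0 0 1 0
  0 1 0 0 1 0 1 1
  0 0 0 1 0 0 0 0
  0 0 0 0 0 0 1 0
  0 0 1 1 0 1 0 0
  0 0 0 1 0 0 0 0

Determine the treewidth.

1

A width-1 tree decomposition is:
Bags: B1 = {4, 7}  B2 = {3, 7}  B3 = {4, 8}  B4 = {2, 4}  B5 = {6, 7}  B6 = {1, 2}  B7 = {4, 5}
Tree: B1–B2, B1–B3, B3–B4, B2–B5, B4–B6, B3–B7
The largest bag has 2 vertices, giving width 1; this decomposition certifies tw(G) ≤ 1. Any graph with an edge has treewidth ≥ 1, and G has the edge 7–4. Combining the bounds, tw(G) = 1.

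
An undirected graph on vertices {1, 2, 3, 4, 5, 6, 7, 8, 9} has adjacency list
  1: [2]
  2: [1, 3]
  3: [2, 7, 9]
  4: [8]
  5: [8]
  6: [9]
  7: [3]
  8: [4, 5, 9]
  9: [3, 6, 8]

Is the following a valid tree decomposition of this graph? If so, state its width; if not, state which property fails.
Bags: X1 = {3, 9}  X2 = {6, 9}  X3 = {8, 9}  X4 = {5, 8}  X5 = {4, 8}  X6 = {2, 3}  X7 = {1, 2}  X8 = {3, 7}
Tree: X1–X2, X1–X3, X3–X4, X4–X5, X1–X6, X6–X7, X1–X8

Yes; width 1.

Every vertex of G appears in some bag (union = {1, 2, 3, 4, 5, 6, 7, 8, 9}); every edge is covered by a bag; and for each vertex v the set of bags containing v is connected in the bag tree. The decomposition is therefore valid. The largest bag has 2 vertices, so the width is 1.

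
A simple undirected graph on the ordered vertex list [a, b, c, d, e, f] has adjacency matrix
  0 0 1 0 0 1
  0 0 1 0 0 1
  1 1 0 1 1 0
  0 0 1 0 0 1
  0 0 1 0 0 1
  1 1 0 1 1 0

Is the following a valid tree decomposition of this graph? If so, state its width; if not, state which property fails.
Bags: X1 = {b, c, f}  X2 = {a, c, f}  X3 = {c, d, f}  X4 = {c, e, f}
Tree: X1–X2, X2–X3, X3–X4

Checking the three conditions: (i) the bags cover all of {a, b, c, d, e, f}; (ii) for each edge, some bag contains both endpoints; (iii) the bags containing any fixed vertex form a subtree. All hold, so the decomposition is valid with width 3 − 1 = 2.

Yes; width 2.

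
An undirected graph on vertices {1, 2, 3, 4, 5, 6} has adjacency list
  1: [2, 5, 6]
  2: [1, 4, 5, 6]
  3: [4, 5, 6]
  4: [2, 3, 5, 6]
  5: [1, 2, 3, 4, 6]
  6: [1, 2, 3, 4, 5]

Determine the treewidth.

3

A width-3 tree decomposition is:
Bags: B1 = {2, 4, 5, 6}  B2 = {1, 2, 5, 6}  B3 = {3, 4, 5, 6}
Tree: B1–B2, B1–B3
The largest bag has 4 vertices, giving width 3; this decomposition certifies tw(G) ≤ 3. Conversely, {1, 2, 5, 6} is a clique of size 4, and the vertices of any clique must share a bag in every tree decomposition; so some bag has ≥ 4 vertices and tw(G) ≥ 3. Hence tw(G) = 3 exactly.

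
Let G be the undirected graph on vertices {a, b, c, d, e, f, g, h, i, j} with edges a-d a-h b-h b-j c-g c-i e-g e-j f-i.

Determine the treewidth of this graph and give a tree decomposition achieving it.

The largest bag has 2 vertices, giving width 1; this decomposition certifies tw(G) ≤ 1. Any graph with an edge has treewidth ≥ 1, and G has the edge d–a. Hence tw(G) = 1 exactly.

Treewidth 1.
Bags: B1 = {a, d}  B2 = {a, h}  B3 = {b, h}  B4 = {b, j}  B5 = {e, j}  B6 = {e, g}  B7 = {c, g}  B8 = {c, i}  B9 = {f, i}
Tree: B1–B2, B2–B3, B3–B4, B4–B5, B5–B6, B6–B7, B7–B8, B8–B9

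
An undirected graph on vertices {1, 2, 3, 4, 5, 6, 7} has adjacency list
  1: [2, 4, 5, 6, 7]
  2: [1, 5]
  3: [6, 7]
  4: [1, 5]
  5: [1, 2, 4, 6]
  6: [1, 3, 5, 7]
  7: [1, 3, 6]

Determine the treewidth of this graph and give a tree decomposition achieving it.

Each bag holds 3 vertices, so the decomposition has width 2, which upper-bounds the treewidth. On the other hand G contains the 3-clique {1, 2, 5}. A clique must lie in a single bag of any decomposition, so no decomposition can have width below 2. Hence tw(G) = 2 exactly.

Treewidth 2.
Bags: B1 = {1, 6, 7}  B2 = {1, 5, 6}  B3 = {3, 6, 7}  B4 = {1, 2, 5}  B5 = {1, 4, 5}
Tree: B1–B2, B1–B3, B2–B4, B2–B5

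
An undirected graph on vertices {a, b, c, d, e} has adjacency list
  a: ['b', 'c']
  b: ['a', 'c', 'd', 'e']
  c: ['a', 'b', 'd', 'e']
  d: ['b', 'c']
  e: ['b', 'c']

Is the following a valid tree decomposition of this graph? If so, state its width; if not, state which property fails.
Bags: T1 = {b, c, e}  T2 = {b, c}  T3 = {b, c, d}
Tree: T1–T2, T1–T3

A tree decomposition must satisfy three properties: every vertex lies in some bag; for every edge, both endpoints lie together in some bag; and for every vertex, the bags containing it form a connected subtree. Here vertex a appears in no bag, so the decomposition is invalid.

No — vertex a appears in no bag.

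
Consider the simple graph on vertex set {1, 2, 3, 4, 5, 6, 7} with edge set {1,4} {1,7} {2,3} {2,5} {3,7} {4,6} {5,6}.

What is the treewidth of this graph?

A width-2 tree decomposition is:
Bags: B1 = {2, 3, 7}  B2 = {1, 2, 7}  B3 = {1, 2, 4}  B4 = {2, 4, 6}  B5 = {2, 5, 6}
Tree: B1–B2, B2–B3, B3–B4, B4–B5
The largest bag has 3 vertices, giving width 2; this decomposition certifies tw(G) ≤ 2. Since 2–3–7–1–4–6–5–2 is a cycle in G, G is not acyclic. Forests are exactly the graphs of treewidth ≤ 1, so tw(G) ≥ 2. Therefore the treewidth is 2.

2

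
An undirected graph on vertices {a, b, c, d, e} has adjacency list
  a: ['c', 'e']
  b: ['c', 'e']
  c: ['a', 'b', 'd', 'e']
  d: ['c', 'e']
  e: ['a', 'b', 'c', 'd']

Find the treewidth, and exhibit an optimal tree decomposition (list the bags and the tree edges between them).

Each bag holds 3 vertices, so the decomposition has width 2, which upper-bounds the treewidth. For the lower bound, the 3 vertices {c, d, e} are pairwise adjacent, and any tree decomposition puts a clique entirely inside one bag — forcing width ≥ 2. Combining the bounds, tw(G) = 2.

Treewidth 2.
Bags: B1 = {b, c, e}  B2 = {a, c, e}  B3 = {c, d, e}
Tree: B1–B2, B2–B3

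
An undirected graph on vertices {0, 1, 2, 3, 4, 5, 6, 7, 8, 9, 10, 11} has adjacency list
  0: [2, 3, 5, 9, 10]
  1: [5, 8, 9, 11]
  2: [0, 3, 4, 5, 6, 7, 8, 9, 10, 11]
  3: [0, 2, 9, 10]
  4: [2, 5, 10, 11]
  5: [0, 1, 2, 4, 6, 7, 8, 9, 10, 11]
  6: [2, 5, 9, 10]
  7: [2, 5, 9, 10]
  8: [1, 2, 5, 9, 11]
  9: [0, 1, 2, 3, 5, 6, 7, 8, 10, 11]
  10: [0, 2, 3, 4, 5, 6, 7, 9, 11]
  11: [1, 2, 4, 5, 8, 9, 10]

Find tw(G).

A width-4 tree decomposition is:
Bags: B1 = {0, 2, 5, 9, 10}  B2 = {2, 5, 9, 10, 11}  B3 = {2, 5, 8, 9, 11}  B4 = {1, 5, 8, 9, 11}  B5 = {2, 4, 5, 10, 11}  B6 = {0, 2, 3, 9, 10}  B7 = {2, 5, 7, 9, 10}  B8 = {2, 5, 6, 9, 10}
Tree: B1–B2, B2–B3, B3–B4, B2–B5, B1–B6, B2–B7, B2–B8
Each bag holds 5 vertices, so the decomposition has width 4, which upper-bounds the treewidth. On the other hand G contains the 5-clique {1, 5, 8, 9, 11}. A clique must lie in a single bag of any decomposition, so no decomposition can have width below 4. The upper and lower bounds meet at 4, so that is the treewidth.

4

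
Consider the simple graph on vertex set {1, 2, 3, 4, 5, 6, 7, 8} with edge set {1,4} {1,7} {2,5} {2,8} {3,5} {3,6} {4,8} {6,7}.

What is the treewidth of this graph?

A width-2 tree decomposition is:
Bags: B1 = {2, 3, 5}  B2 = {2, 3, 6}  B3 = {2, 6, 7}  B4 = {1, 2, 7}  B5 = {1, 2, 4}  B6 = {2, 4, 8}
Tree: B1–B2, B2–B3, B3–B4, B4–B5, B5–B6
The largest bag has 3 vertices, giving width 2; this decomposition certifies tw(G) ≤ 2. The edges 2–5–3–6–7–1–4–8–2 form a cycle, so G is not a tree and its treewidth is at least 2. The upper and lower bounds meet at 2, so that is the treewidth.

2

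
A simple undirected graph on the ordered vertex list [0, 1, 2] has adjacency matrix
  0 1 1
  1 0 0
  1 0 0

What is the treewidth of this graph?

1

A width-1 tree decomposition is:
Bags: B1 = {0, 1}  B2 = {0, 2}
Tree: B1–B2
Each bag holds 2 vertices, so the decomposition has width 1, which upper-bounds the treewidth. Since G has at least one edge (e.g. 1–0), it is not an edgeless graph, so tw(G) ≥ 1. The upper and lower bounds meet at 1, so that is the treewidth.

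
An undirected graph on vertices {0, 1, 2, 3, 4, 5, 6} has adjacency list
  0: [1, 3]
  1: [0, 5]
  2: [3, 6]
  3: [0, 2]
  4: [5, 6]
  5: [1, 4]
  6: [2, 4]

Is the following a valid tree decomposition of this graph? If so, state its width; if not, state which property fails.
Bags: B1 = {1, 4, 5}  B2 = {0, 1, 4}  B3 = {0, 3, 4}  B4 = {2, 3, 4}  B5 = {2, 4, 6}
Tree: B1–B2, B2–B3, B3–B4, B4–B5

Yes; width 2.

Vertex coverage: the bags together contain {0, 1, 2, 3, 4, 5, 6}, the full vertex set. Edge coverage: each edge of G has both endpoints in at least one bag. Running intersection: for every vertex, the bags containing it form a connected subtree. All three properties hold, so this is a valid tree decomposition of width max|bag| − 1 = 2, and hence tw(G) ≤ 2.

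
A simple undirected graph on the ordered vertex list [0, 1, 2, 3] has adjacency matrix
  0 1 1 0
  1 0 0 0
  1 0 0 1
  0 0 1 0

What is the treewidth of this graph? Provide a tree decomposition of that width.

Treewidth 1.
One such decomposition:
Bags: B1 = {2, 3}  B2 = {0, 2}  B3 = {0, 1}
Tree: B1–B2, B2–B3

Every bag has size at most 2, so the width is 2 − 1 = 1 and tw(G) ≤ 1. Since G has at least one edge (e.g. 3–2), it is not an edgeless graph, so tw(G) ≥ 1. Therefore the treewidth is 1.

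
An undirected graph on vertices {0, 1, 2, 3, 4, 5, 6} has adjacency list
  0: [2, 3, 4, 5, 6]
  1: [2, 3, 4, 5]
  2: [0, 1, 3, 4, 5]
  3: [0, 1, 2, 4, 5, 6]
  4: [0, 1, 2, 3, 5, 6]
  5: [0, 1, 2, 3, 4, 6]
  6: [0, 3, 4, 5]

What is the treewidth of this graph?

4

A width-4 tree decomposition is:
Bags: B1 = {0, 3, 4, 5, 6}  B2 = {0, 2, 3, 4, 5}  B3 = {1, 2, 3, 4, 5}
Tree: B1–B2, B2–B3
The largest bag has 5 vertices, giving width 4; this decomposition certifies tw(G) ≤ 4. On the other hand G contains the 5-clique {0, 2, 3, 4, 5}. A clique must lie in a single bag of any decomposition, so no decomposition can have width below 4. Therefore the treewidth is 4.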